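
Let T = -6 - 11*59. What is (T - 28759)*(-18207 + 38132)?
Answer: -586073950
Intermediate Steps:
T = -655 (T = -6 - 649 = -655)
(T - 28759)*(-18207 + 38132) = (-655 - 28759)*(-18207 + 38132) = -29414*19925 = -586073950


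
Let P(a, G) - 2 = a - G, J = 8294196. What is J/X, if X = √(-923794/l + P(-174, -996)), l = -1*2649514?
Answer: 2764732*√160746259460045/121340185 ≈ 2.8888e+5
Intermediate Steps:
l = -2649514
P(a, G) = 2 + a - G (P(a, G) = 2 + (a - G) = 2 + a - G)
X = 3*√160746259460045/1324757 (X = √(-923794/(-2649514) + (2 - 174 - 1*(-996))) = √(-923794*(-1/2649514) + (2 - 174 + 996)) = √(461897/1324757 + 824) = √(1092061665/1324757) = 3*√160746259460045/1324757 ≈ 28.711)
J/X = 8294196/((3*√160746259460045/1324757)) = 8294196*(√160746259460045/364020555) = 2764732*√160746259460045/121340185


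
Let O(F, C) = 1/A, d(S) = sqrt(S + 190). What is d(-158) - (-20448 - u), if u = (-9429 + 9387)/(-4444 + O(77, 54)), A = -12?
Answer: 1090471896/53329 + 4*sqrt(2) ≈ 20454.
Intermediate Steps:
d(S) = sqrt(190 + S)
O(F, C) = -1/12 (O(F, C) = 1/(-12) = -1/12)
u = 504/53329 (u = (-9429 + 9387)/(-4444 - 1/12) = -42/(-53329/12) = -42*(-12/53329) = 504/53329 ≈ 0.0094508)
d(-158) - (-20448 - u) = sqrt(190 - 158) - (-20448 - 1*504/53329) = sqrt(32) - (-20448 - 504/53329) = 4*sqrt(2) - 1*(-1090471896/53329) = 4*sqrt(2) + 1090471896/53329 = 1090471896/53329 + 4*sqrt(2)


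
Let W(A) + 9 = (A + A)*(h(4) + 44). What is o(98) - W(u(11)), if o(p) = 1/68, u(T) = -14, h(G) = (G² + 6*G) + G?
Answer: 168165/68 ≈ 2473.0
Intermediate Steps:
h(G) = G² + 7*G
o(p) = 1/68
W(A) = -9 + 176*A (W(A) = -9 + (A + A)*(4*(7 + 4) + 44) = -9 + (2*A)*(4*11 + 44) = -9 + (2*A)*(44 + 44) = -9 + (2*A)*88 = -9 + 176*A)
o(98) - W(u(11)) = 1/68 - (-9 + 176*(-14)) = 1/68 - (-9 - 2464) = 1/68 - 1*(-2473) = 1/68 + 2473 = 168165/68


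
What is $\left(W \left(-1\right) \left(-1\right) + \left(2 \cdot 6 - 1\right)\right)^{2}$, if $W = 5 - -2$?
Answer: $324$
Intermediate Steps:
$W = 7$ ($W = 5 + 2 = 7$)
$\left(W \left(-1\right) \left(-1\right) + \left(2 \cdot 6 - 1\right)\right)^{2} = \left(7 \left(-1\right) \left(-1\right) + \left(2 \cdot 6 - 1\right)\right)^{2} = \left(\left(-7\right) \left(-1\right) + \left(12 - 1\right)\right)^{2} = \left(7 + 11\right)^{2} = 18^{2} = 324$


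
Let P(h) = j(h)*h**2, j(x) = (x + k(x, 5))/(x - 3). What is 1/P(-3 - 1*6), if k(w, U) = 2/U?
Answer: 20/1161 ≈ 0.017227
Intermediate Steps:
j(x) = (2/5 + x)/(-3 + x) (j(x) = (x + 2/5)/(x - 3) = (x + 2*(1/5))/(-3 + x) = (x + 2/5)/(-3 + x) = (2/5 + x)/(-3 + x))
P(h) = h**2*(2/5 + h)/(-3 + h) (P(h) = ((2/5 + h)/(-3 + h))*h**2 = h**2*(2/5 + h)/(-3 + h))
1/P(-3 - 1*6) = 1/((-3 - 1*6)**2*(2/5 + (-3 - 1*6))/(-3 + (-3 - 1*6))) = 1/((-3 - 6)**2*(2/5 + (-3 - 6))/(-3 + (-3 - 6))) = 1/((-9)**2*(2/5 - 9)/(-3 - 9)) = 1/(81*(-43/5)/(-12)) = 1/(81*(-1/12)*(-43/5)) = 1/(1161/20) = 20/1161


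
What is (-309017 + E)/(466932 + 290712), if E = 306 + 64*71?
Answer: -101389/252548 ≈ -0.40146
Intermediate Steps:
E = 4850 (E = 306 + 4544 = 4850)
(-309017 + E)/(466932 + 290712) = (-309017 + 4850)/(466932 + 290712) = -304167/757644 = -304167*1/757644 = -101389/252548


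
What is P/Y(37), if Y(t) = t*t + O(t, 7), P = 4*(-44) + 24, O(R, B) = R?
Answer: -4/37 ≈ -0.10811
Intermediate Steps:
P = -152 (P = -176 + 24 = -152)
Y(t) = t + t² (Y(t) = t*t + t = t² + t = t + t²)
P/Y(37) = -152*1/(37*(1 + 37)) = -152/(37*38) = -152/1406 = -152*1/1406 = -4/37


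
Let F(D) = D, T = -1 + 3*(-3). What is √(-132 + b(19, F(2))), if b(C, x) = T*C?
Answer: I*√322 ≈ 17.944*I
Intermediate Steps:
T = -10 (T = -1 - 9 = -10)
b(C, x) = -10*C
√(-132 + b(19, F(2))) = √(-132 - 10*19) = √(-132 - 190) = √(-322) = I*√322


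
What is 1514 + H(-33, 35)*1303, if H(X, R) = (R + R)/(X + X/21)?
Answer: -136041/121 ≈ -1124.3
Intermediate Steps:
H(X, R) = 21*R/(11*X) (H(X, R) = (2*R)/(X + X*(1/21)) = (2*R)/(X + X/21) = (2*R)/((22*X/21)) = (2*R)*(21/(22*X)) = 21*R/(11*X))
1514 + H(-33, 35)*1303 = 1514 + ((21/11)*35/(-33))*1303 = 1514 + ((21/11)*35*(-1/33))*1303 = 1514 - 245/121*1303 = 1514 - 319235/121 = -136041/121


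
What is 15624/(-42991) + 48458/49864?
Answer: 652091371/1071851612 ≈ 0.60838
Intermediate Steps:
15624/(-42991) + 48458/49864 = 15624*(-1/42991) + 48458*(1/49864) = -15624/42991 + 24229/24932 = 652091371/1071851612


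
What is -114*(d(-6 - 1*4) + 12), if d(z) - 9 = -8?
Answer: -1482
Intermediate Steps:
d(z) = 1 (d(z) = 9 - 8 = 1)
-114*(d(-6 - 1*4) + 12) = -114*(1 + 12) = -114*13 = -1482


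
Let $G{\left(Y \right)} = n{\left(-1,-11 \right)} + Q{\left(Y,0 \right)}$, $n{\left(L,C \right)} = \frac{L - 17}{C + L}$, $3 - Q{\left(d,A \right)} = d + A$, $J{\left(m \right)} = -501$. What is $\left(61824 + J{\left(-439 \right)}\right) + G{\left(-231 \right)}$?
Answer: $\frac{123117}{2} \approx 61559.0$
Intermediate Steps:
$Q{\left(d,A \right)} = 3 - A - d$ ($Q{\left(d,A \right)} = 3 - \left(d + A\right) = 3 - \left(A + d\right) = 3 - A - d$)
$n{\left(L,C \right)} = \frac{-17 + L}{C + L}$
$G{\left(Y \right)} = \frac{9}{2} - Y$ ($G{\left(Y \right)} = \frac{-17 - 1}{-11 - 1} - \left(-3 + Y\right) = \frac{1}{-12} \left(-18\right) + \left(3 + 0 - Y\right) = \left(- \frac{1}{12}\right) \left(-18\right) - \left(-3 + Y\right) = \frac{3}{2} - \left(-3 + Y\right) = \frac{9}{2} - Y$)
$\left(61824 + J{\left(-439 \right)}\right) + G{\left(-231 \right)} = \left(61824 - 501\right) + \left(\frac{9}{2} - -231\right) = 61323 + \left(\frac{9}{2} + 231\right) = 61323 + \frac{471}{2} = \frac{123117}{2}$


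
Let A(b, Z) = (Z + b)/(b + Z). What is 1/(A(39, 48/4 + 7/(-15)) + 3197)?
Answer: 1/3198 ≈ 0.00031270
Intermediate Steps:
A(b, Z) = 1 (A(b, Z) = (Z + b)/(Z + b) = 1)
1/(A(39, 48/4 + 7/(-15)) + 3197) = 1/(1 + 3197) = 1/3198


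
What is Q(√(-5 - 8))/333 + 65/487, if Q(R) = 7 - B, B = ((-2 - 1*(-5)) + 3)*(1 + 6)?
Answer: 4600/162171 ≈ 0.028365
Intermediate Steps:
B = 42 (B = ((-2 + 5) + 3)*7 = (3 + 3)*7 = 6*7 = 42)
Q(R) = -35 (Q(R) = 7 - 1*42 = 7 - 42 = -35)
Q(√(-5 - 8))/333 + 65/487 = -35/333 + 65/487 = 4600/162171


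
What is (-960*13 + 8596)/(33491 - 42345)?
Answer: 1942/4427 ≈ 0.43867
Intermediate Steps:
(-960*13 + 8596)/(33491 - 42345) = (-12480 + 8596)/(-8854) = -3884*(-1/8854) = 1942/4427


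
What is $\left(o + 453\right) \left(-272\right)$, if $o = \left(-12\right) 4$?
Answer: $-110160$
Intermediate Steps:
$o = -48$
$\left(o + 453\right) \left(-272\right) = \left(-48 + 453\right) \left(-272\right) = 405 \left(-272\right) = -110160$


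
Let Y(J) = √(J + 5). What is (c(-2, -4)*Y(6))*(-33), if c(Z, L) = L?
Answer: 132*√11 ≈ 437.79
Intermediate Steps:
Y(J) = √(5 + J)
(c(-2, -4)*Y(6))*(-33) = -4*√(5 + 6)*(-33) = -4*√11*(-33) = 132*√11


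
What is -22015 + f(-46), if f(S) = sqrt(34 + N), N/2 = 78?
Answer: -22015 + sqrt(190) ≈ -22001.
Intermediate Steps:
N = 156 (N = 2*78 = 156)
f(S) = sqrt(190) (f(S) = sqrt(34 + 156) = sqrt(190))
-22015 + f(-46) = -22015 + sqrt(190)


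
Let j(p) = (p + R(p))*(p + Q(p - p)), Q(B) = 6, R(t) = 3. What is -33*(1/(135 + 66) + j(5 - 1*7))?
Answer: -8855/67 ≈ -132.16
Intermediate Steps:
j(p) = (3 + p)*(6 + p) (j(p) = (p + 3)*(p + 6) = (3 + p)*(6 + p))
-33*(1/(135 + 66) + j(5 - 1*7)) = -33*(1/(135 + 66) + (18 + (5 - 1*7)² + 9*(5 - 1*7))) = -33*(1/201 + (18 + (5 - 7)² + 9*(5 - 7))) = -33*(1/201 + (18 + (-2)² + 9*(-2))) = -33*(1/201 + (18 + 4 - 18)) = -33*(1/201 + 4) = -33*805/201 = -8855/67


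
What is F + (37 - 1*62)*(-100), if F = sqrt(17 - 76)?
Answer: 2500 + I*sqrt(59) ≈ 2500.0 + 7.6811*I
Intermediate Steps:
F = I*sqrt(59) (F = sqrt(-59) = I*sqrt(59) ≈ 7.6811*I)
F + (37 - 1*62)*(-100) = I*sqrt(59) + (37 - 1*62)*(-100) = I*sqrt(59) + (37 - 62)*(-100) = I*sqrt(59) - 25*(-100) = I*sqrt(59) + 2500 = 2500 + I*sqrt(59)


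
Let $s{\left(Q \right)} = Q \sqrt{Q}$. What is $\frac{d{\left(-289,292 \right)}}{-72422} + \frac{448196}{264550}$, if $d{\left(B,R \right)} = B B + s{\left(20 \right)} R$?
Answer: $\frac{5181885081}{9579620050} - \frac{5840 \sqrt{5}}{36211} \approx 0.1803$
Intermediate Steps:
$s{\left(Q \right)} = Q^{\frac{3}{2}}$
$d{\left(B,R \right)} = B^{2} + 40 R \sqrt{5}$ ($d{\left(B,R \right)} = B B + 20^{\frac{3}{2}} R = B^{2} + 40 \sqrt{5} R = B^{2} + 40 R \sqrt{5}$)
$\frac{d{\left(-289,292 \right)}}{-72422} + \frac{448196}{264550} = \frac{\left(-289\right)^{2} + 40 \cdot 292 \sqrt{5}}{-72422} + \frac{448196}{264550} = \left(83521 + 11680 \sqrt{5}\right) \left(- \frac{1}{72422}\right) + 448196 \cdot \frac{1}{264550} = \left(- \frac{83521}{72422} - \frac{5840 \sqrt{5}}{36211}\right) + \frac{224098}{132275} = \frac{5181885081}{9579620050} - \frac{5840 \sqrt{5}}{36211}$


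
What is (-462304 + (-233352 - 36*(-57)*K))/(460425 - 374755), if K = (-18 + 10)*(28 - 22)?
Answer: -397076/42835 ≈ -9.2699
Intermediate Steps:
K = -48 (K = -8*6 = -48)
(-462304 + (-233352 - 36*(-57)*K))/(460425 - 374755) = (-462304 + (-233352 - 36*(-57)*(-48)))/(460425 - 374755) = (-462304 + (-233352 - (-2052)*(-48)))/85670 = (-462304 + (-233352 - 1*98496))*(1/85670) = (-462304 + (-233352 - 98496))*(1/85670) = (-462304 - 331848)*(1/85670) = -794152*1/85670 = -397076/42835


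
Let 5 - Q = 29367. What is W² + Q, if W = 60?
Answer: -25762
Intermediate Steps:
Q = -29362 (Q = 5 - 1*29367 = 5 - 29367 = -29362)
W² + Q = 60² - 29362 = 3600 - 29362 = -25762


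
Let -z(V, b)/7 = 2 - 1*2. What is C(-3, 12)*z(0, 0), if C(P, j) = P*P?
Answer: 0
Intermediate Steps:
z(V, b) = 0 (z(V, b) = -7*(2 - 1*2) = -7*(2 - 2) = -7*0 = 0)
C(P, j) = P²
C(-3, 12)*z(0, 0) = (-3)²*0 = 9*0 = 0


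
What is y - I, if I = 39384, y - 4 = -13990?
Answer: -53370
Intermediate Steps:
y = -13986 (y = 4 - 13990 = -13986)
y - I = -13986 - 1*39384 = -13986 - 39384 = -53370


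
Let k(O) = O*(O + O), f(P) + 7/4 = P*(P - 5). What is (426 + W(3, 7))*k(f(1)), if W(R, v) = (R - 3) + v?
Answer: 229057/8 ≈ 28632.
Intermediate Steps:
W(R, v) = -3 + R + v (W(R, v) = (-3 + R) + v = -3 + R + v)
f(P) = -7/4 + P*(-5 + P) (f(P) = -7/4 + P*(P - 5) = -7/4 + P*(-5 + P))
k(O) = 2*O**2 (k(O) = O*(2*O) = 2*O**2)
(426 + W(3, 7))*k(f(1)) = (426 + (-3 + 3 + 7))*(2*(-7/4 + 1**2 - 5*1)**2) = (426 + 7)*(2*(-7/4 + 1 - 5)**2) = 433*(2*(-23/4)**2) = 433*(2*(529/16)) = 433*(529/8) = 229057/8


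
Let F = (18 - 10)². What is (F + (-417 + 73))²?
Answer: 78400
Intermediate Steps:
F = 64 (F = 8² = 64)
(F + (-417 + 73))² = (64 + (-417 + 73))² = (64 - 344)² = (-280)² = 78400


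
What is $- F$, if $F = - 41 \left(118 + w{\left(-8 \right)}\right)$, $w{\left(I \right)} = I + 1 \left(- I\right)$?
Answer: $4838$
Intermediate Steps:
$w{\left(I \right)} = 0$ ($w{\left(I \right)} = I - I = 0$)
$F = -4838$ ($F = - 41 \left(118 + 0\right) = \left(-41\right) 118 = -4838$)
$- F = \left(-1\right) \left(-4838\right) = 4838$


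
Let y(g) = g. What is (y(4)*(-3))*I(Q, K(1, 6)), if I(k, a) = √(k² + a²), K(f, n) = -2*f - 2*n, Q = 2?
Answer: -120*√2 ≈ -169.71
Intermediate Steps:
I(k, a) = √(a² + k²)
(y(4)*(-3))*I(Q, K(1, 6)) = (4*(-3))*√((-2*1 - 2*6)² + 2²) = -12*√((-2 - 12)² + 4) = -12*√((-14)² + 4) = -12*√(196 + 4) = -120*√2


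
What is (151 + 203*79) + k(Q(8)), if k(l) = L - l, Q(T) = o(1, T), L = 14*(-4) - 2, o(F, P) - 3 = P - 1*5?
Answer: 16124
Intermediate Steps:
o(F, P) = -2 + P (o(F, P) = 3 + (P - 1*5) = 3 + (P - 5) = 3 + (-5 + P) = -2 + P)
L = -58 (L = -56 - 2 = -58)
Q(T) = -2 + T
k(l) = -58 - l
(151 + 203*79) + k(Q(8)) = (151 + 203*79) + (-58 - (-2 + 8)) = (151 + 16037) + (-58 - 1*6) = 16188 + (-58 - 6) = 16188 - 64 = 16124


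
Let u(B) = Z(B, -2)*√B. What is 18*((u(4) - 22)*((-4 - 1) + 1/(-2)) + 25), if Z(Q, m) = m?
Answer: 3024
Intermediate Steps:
u(B) = -2*√B
18*((u(4) - 22)*((-4 - 1) + 1/(-2)) + 25) = 18*((-2*√4 - 22)*((-4 - 1) + 1/(-2)) + 25) = 18*((-2*2 - 22)*(-5 - ½) + 25) = 18*((-4 - 22)*(-11/2) + 25) = 18*(-26*(-11/2) + 25) = 18*(143 + 25) = 18*168 = 3024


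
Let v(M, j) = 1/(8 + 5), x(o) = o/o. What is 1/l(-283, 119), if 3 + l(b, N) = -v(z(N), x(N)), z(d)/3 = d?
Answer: -13/40 ≈ -0.32500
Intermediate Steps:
z(d) = 3*d
x(o) = 1
v(M, j) = 1/13
l(b, N) = -40/13 (l(b, N) = -3 - 1*1/13 = -3 - 1/13 = -40/13)
1/l(-283, 119) = 1/(-40/13) = -13/40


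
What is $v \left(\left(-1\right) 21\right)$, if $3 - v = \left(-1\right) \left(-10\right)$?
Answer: $147$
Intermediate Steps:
$v = -7$ ($v = 3 - \left(-1\right) \left(-10\right) = 3 - 10 = -7$)
$v \left(\left(-1\right) 21\right) = - 7 \left(\left(-1\right) 21\right) = \left(-7\right) \left(-21\right) = 147$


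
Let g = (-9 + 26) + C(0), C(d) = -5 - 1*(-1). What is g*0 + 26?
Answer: 26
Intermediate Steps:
C(d) = -4 (C(d) = -5 + 1 = -4)
g = 13 (g = (-9 + 26) - 4 = 17 - 4 = 13)
g*0 + 26 = 13*0 + 26 = 0 + 26 = 26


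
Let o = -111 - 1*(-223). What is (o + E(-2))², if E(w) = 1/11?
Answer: 1520289/121 ≈ 12564.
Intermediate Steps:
E(w) = 1/11
o = 112 (o = -111 + 223 = 112)
(o + E(-2))² = (112 + 1/11)² = (1233/11)² = 1520289/121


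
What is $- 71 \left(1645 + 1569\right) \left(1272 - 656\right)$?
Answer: $-140567504$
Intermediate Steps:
$- 71 \left(1645 + 1569\right) \left(1272 - 656\right) = - 71 \cdot 3214 \cdot 616 = \left(-71\right) 1979824 = -140567504$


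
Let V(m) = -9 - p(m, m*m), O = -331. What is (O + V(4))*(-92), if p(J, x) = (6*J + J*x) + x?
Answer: 40848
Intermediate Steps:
p(J, x) = x + 6*J + J*x
V(m) = -9 - m² - m³ - 6*m (V(m) = -9 - (m*m + 6*m + m*(m*m)) = -9 - (m² + 6*m + m*m²) = -9 - (m² + 6*m + m³) = -9 - (m² + m³ + 6*m) = -9 + (-m² - m³ - 6*m) = -9 - m² - m³ - 6*m)
(O + V(4))*(-92) = (-331 + (-9 - 1*4² - 1*4³ - 6*4))*(-92) = (-331 + (-9 - 1*16 - 1*64 - 24))*(-92) = (-331 + (-9 - 16 - 64 - 24))*(-92) = (-331 - 113)*(-92) = -444*(-92) = 40848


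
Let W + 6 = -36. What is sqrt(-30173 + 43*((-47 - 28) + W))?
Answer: 2*I*sqrt(8801) ≈ 187.63*I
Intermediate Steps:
W = -42 (W = -6 - 36 = -42)
sqrt(-30173 + 43*((-47 - 28) + W)) = sqrt(-30173 + 43*((-47 - 28) - 42)) = sqrt(-30173 + 43*(-75 - 42)) = sqrt(-30173 + 43*(-117)) = sqrt(-30173 - 5031) = sqrt(-35204) = 2*I*sqrt(8801)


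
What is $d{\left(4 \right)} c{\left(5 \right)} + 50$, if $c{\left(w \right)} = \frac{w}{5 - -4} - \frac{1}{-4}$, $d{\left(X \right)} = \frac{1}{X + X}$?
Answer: $\frac{14429}{288} \approx 50.101$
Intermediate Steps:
$d{\left(X \right)} = \frac{1}{2 X}$
$c{\left(w \right)} = \frac{1}{4} + \frac{w}{9}$ ($c{\left(w \right)} = \frac{w}{5 + 4} - - \frac{1}{4} = \frac{w}{9} + \frac{1}{4} = \frac{1}{4} + \frac{w}{9}$)
$d{\left(4 \right)} c{\left(5 \right)} + 50 = \frac{1}{2 \cdot 4} \left(\frac{1}{4} + \frac{1}{9} \cdot 5\right) + 50 = \frac{1}{2} \cdot \frac{1}{4} \left(\frac{1}{4} + \frac{5}{9}\right) + 50 = \frac{1}{8} \cdot \frac{29}{36} + 50 = \frac{29}{288} + 50 = \frac{14429}{288}$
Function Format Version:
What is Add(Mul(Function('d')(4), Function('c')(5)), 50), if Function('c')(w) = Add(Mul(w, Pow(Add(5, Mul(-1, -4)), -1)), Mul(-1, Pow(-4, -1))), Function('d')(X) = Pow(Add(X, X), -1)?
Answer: Rational(14429, 288) ≈ 50.101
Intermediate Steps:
Function('d')(X) = Mul(Rational(1, 2), Pow(X, -1)) (Function('d')(X) = Pow(Mul(2, X), -1) = Mul(Rational(1, 2), Pow(X, -1)))
Function('c')(w) = Add(Rational(1, 4), Mul(Rational(1, 9), w)) (Function('c')(w) = Add(Mul(w, Pow(Add(5, 4), -1)), Mul(-1, Rational(-1, 4))) = Add(Mul(w, Pow(9, -1)), Rational(1, 4)) = Add(Mul(w, Rational(1, 9)), Rational(1, 4)) = Add(Mul(Rational(1, 9), w), Rational(1, 4)) = Add(Rational(1, 4), Mul(Rational(1, 9), w)))
Add(Mul(Function('d')(4), Function('c')(5)), 50) = Add(Mul(Mul(Rational(1, 2), Pow(4, -1)), Add(Rational(1, 4), Mul(Rational(1, 9), 5))), 50) = Add(Mul(Mul(Rational(1, 2), Rational(1, 4)), Add(Rational(1, 4), Rational(5, 9))), 50) = Add(Mul(Rational(1, 8), Rational(29, 36)), 50) = Add(Rational(29, 288), 50) = Rational(14429, 288)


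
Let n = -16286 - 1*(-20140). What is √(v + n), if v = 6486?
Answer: 2*√2585 ≈ 101.69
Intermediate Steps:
n = 3854 (n = -16286 + 20140 = 3854)
√(v + n) = √(6486 + 3854) = √10340 = 2*√2585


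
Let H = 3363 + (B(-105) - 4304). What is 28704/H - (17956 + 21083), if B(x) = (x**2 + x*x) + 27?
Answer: -51568725/1321 ≈ -39038.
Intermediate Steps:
B(x) = 27 + 2*x**2 (B(x) = (x**2 + x**2) + 27 = 2*x**2 + 27 = 27 + 2*x**2)
H = 21136 (H = 3363 + ((27 + 2*(-105)**2) - 4304) = 3363 + ((27 + 2*11025) - 4304) = 3363 + ((27 + 22050) - 4304) = 3363 + (22077 - 4304) = 3363 + 17773 = 21136)
28704/H - (17956 + 21083) = 28704/21136 - (17956 + 21083) = 28704*(1/21136) - 1*39039 = 1794/1321 - 39039 = -51568725/1321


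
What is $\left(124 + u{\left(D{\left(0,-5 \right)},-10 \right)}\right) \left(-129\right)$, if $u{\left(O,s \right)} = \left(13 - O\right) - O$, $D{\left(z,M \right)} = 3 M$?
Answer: $-21543$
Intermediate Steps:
$u{\left(O,s \right)} = 13 - 2 O$
$\left(124 + u{\left(D{\left(0,-5 \right)},-10 \right)}\right) \left(-129\right) = \left(124 - \left(-13 + 2 \cdot 3 \left(-5\right)\right)\right) \left(-129\right) = \left(124 + \left(13 - -30\right)\right) \left(-129\right) = \left(124 + \left(13 + 30\right)\right) \left(-129\right) = \left(124 + 43\right) \left(-129\right) = 167 \left(-129\right) = -21543$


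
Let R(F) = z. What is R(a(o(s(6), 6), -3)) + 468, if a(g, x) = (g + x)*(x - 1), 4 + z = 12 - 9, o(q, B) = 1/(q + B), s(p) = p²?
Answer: 467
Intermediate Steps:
o(q, B) = 1/(B + q)
z = -1 (z = -4 + (12 - 9) = -4 + 3 = -1)
a(g, x) = (-1 + x)*(g + x) (a(g, x) = (g + x)*(-1 + x) = (-1 + x)*(g + x))
R(F) = -1
R(a(o(s(6), 6), -3)) + 468 = -1 + 468 = 467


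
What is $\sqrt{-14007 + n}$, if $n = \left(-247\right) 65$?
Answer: $i \sqrt{30062} \approx 173.38 i$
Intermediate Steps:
$n = -16055$
$\sqrt{-14007 + n} = \sqrt{-14007 - 16055} = \sqrt{-30062} = i \sqrt{30062}$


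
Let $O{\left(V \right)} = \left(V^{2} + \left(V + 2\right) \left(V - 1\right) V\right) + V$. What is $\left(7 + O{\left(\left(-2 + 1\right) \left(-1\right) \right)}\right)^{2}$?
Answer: $81$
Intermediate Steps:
$O{\left(V \right)} = V + V^{2} + V \left(-1 + V\right) \left(2 + V\right)$ ($O{\left(V \right)} = \left(V^{2} + \left(2 + V\right) \left(-1 + V\right) V\right) + V = \left(V^{2} + \left(-1 + V\right) \left(2 + V\right) V\right) + V = \left(V^{2} + V \left(-1 + V\right) \left(2 + V\right)\right) + V = V + V^{2} + V \left(-1 + V\right) \left(2 + V\right)$)
$\left(7 + O{\left(\left(-2 + 1\right) \left(-1\right) \right)}\right)^{2} = \left(7 + \left(-2 + 1\right) \left(-1\right) \left(-1 + \left(\left(-2 + 1\right) \left(-1\right)\right)^{2} + 2 \left(-2 + 1\right) \left(-1\right)\right)\right)^{2} = \left(7 + \left(-1\right) \left(-1\right) \left(-1 + \left(\left(-1\right) \left(-1\right)\right)^{2} + 2 \left(\left(-1\right) \left(-1\right)\right)\right)\right)^{2} = \left(7 + 1 \left(-1 + 1^{2} + 2 \cdot 1\right)\right)^{2} = \left(7 + 1 \left(-1 + 1 + 2\right)\right)^{2} = \left(7 + 1 \cdot 2\right)^{2} = \left(7 + 2\right)^{2} = 9^{2} = 81$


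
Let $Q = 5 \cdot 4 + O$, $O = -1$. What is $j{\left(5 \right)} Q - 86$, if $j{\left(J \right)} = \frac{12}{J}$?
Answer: $- \frac{202}{5} \approx -40.4$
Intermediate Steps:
$Q = 19$ ($Q = 5 \cdot 4 - 1 = 20 - 1 = 19$)
$j{\left(5 \right)} Q - 86 = \frac{12}{5} \cdot 19 - 86 = \frac{228}{5} - 86 = - \frac{202}{5}$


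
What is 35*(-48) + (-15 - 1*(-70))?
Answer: -1625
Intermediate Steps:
35*(-48) + (-15 - 1*(-70)) = -1680 + (-15 + 70) = -1680 + 55 = -1625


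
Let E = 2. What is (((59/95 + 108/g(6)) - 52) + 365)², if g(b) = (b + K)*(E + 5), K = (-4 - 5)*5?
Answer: 7332364971556/74736025 ≈ 98110.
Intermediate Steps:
K = -45 (K = -9*5 = -45)
g(b) = -315 + 7*b (g(b) = (b - 45)*(2 + 5) = (-45 + b)*7 = -315 + 7*b)
(((59/95 + 108/g(6)) - 52) + 365)² = (((59/95 + 108/(-315 + 7*6)) - 52) + 365)² = (((59*(1/95) + 108/(-315 + 42)) - 52) + 365)² = (((59/95 + 108/(-273)) - 52) + 365)² = (((59/95 + 108*(-1/273)) - 52) + 365)² = (((59/95 - 36/91) - 52) + 365)² = ((1949/8645 - 52) + 365)² = (-447591/8645 + 365)² = (2707834/8645)² = 7332364971556/74736025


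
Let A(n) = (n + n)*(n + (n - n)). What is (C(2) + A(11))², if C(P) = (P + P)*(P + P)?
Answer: 66564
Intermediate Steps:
A(n) = 2*n² (A(n) = (2*n)*(n + 0) = (2*n)*n = 2*n²)
C(P) = 4*P² (C(P) = (2*P)*(2*P) = 4*P²)
(C(2) + A(11))² = (4*2² + 2*11²)² = (4*4 + 2*121)² = (16 + 242)² = 258² = 66564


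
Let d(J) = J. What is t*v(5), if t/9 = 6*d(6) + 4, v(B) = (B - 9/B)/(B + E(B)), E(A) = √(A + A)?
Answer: 384 - 384*√10/5 ≈ 141.14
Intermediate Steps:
E(A) = √2*√A (E(A) = √(2*A) = √2*√A)
v(B) = (B - 9/B)/(B + √2*√B)
t = 360 (t = 9*(6*6 + 4) = 9*(36 + 4) = 9*40 = 360)
t*v(5) = 360*((-9 + 5²)/(5*(5 + √2*√5))) = 360*((-9 + 25)/(5*(5 + √10))) = 360*((⅕)*16/(5 + √10)) = 360*(16/(5*(5 + √10))) = 1152/(5 + √10)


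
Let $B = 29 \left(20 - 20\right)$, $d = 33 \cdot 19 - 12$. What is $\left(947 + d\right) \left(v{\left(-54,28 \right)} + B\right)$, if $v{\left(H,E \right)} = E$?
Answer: $43736$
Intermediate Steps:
$d = 615$ ($d = 627 - 12 = 615$)
$B = 0$ ($B = 29 \cdot 0 = 0$)
$\left(947 + d\right) \left(v{\left(-54,28 \right)} + B\right) = \left(947 + 615\right) \left(28 + 0\right) = 1562 \cdot 28 = 43736$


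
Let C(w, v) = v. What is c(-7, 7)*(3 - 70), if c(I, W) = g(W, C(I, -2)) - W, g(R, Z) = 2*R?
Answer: -469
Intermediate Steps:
c(I, W) = W (c(I, W) = 2*W - W = W)
c(-7, 7)*(3 - 70) = 7*(3 - 70) = 7*(-67) = -469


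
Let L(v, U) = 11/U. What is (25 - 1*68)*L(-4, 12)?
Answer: -473/12 ≈ -39.417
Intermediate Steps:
(25 - 1*68)*L(-4, 12) = (25 - 1*68)*(11/12) = (25 - 68)*(11*(1/12)) = -43*11/12 = -473/12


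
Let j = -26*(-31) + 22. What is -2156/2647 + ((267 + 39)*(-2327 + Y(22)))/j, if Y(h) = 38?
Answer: -103101887/121762 ≈ -846.75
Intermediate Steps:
j = 828 (j = 806 + 22 = 828)
-2156/2647 + ((267 + 39)*(-2327 + Y(22)))/j = -2156/2647 + ((267 + 39)*(-2327 + 38))/828 = -2156*1/2647 + (306*(-2289))*(1/828) = -2156/2647 - 700434*1/828 = -2156/2647 - 38913/46 = -103101887/121762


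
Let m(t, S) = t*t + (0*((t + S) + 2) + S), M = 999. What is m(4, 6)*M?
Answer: 21978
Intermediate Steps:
m(t, S) = S + t**2 (m(t, S) = t**2 + (0*((S + t) + 2) + S) = t**2 + (0*(2 + S + t) + S) = t**2 + (0 + S) = t**2 + S = S + t**2)
m(4, 6)*M = (6 + 4**2)*999 = (6 + 16)*999 = 22*999 = 21978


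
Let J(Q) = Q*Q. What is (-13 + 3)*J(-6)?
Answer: -360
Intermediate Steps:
J(Q) = Q²
(-13 + 3)*J(-6) = (-13 + 3)*(-6)² = -10*36 = -360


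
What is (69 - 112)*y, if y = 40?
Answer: -1720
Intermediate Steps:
(69 - 112)*y = (69 - 112)*40 = -43*40 = -1720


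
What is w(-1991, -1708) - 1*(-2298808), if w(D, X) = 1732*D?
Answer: -1149604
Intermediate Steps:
w(-1991, -1708) - 1*(-2298808) = 1732*(-1991) - 1*(-2298808) = -3448412 + 2298808 = -1149604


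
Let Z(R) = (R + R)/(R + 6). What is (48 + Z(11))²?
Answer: 702244/289 ≈ 2429.9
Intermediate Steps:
Z(R) = 2*R/(6 + R) (Z(R) = (2*R)/(6 + R) = 2*R/(6 + R))
(48 + Z(11))² = (48 + 2*11/(6 + 11))² = (48 + 2*11/17)² = (48 + 2*11*(1/17))² = (48 + 22/17)² = (838/17)² = 702244/289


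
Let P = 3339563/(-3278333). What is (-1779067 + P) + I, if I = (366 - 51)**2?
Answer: -5507084802949/3278333 ≈ -1.6798e+6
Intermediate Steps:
I = 99225 (I = 315**2 = 99225)
P = -3339563/3278333 (P = 3339563*(-1/3278333) = -3339563/3278333 ≈ -1.0187)
(-1779067 + P) + I = (-1779067 - 3339563/3278333) + 99225 = -5832377394874/3278333 + 99225 = -5507084802949/3278333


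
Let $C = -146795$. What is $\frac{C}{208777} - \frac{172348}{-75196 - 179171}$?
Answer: $- \frac{79853257}{3123881127} \approx -0.025562$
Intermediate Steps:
$\frac{C}{208777} - \frac{172348}{-75196 - 179171} = - \frac{146795}{208777} - \frac{172348}{-75196 - 179171} = \left(-146795\right) \frac{1}{208777} - \frac{172348}{-75196 - 179171} = - \frac{8635}{12281} - \frac{172348}{-254367} = - \frac{8635}{12281} - - \frac{172348}{254367} = - \frac{8635}{12281} + \frac{172348}{254367} = - \frac{79853257}{3123881127}$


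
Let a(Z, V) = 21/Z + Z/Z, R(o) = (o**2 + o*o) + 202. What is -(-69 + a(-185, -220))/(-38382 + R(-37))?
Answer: -12601/6556770 ≈ -0.0019218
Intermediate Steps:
R(o) = 202 + 2*o**2 (R(o) = (o**2 + o**2) + 202 = 2*o**2 + 202 = 202 + 2*o**2)
a(Z, V) = 1 + 21/Z (a(Z, V) = 21/Z + 1 = 1 + 21/Z)
-(-69 + a(-185, -220))/(-38382 + R(-37)) = -(-69 + (21 - 185)/(-185))/(-38382 + (202 + 2*(-37)**2)) = -(-69 - 1/185*(-164))/(-38382 + (202 + 2*1369)) = -(-69 + 164/185)/(-38382 + (202 + 2738)) = -(-12601)/(185*(-38382 + 2940)) = -(-12601)/(185*(-35442)) = -(-12601)*(-1)/(185*35442) = -1*12601/6556770 = -12601/6556770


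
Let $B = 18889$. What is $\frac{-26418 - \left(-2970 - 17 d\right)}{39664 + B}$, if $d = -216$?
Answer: $- \frac{27120}{58553} \approx -0.46317$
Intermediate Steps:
$\frac{-26418 - \left(-2970 - 17 d\right)}{39664 + B} = \frac{-26418 + \left(2970 - \left(-17\right) \left(-216\right)\right)}{39664 + 18889} = \frac{-26418 + \left(2970 - 3672\right)}{58553} = \left(-26418 + \left(2970 - 3672\right)\right) \frac{1}{58553} = \left(-26418 - 702\right) \frac{1}{58553} = \left(-27120\right) \frac{1}{58553} = - \frac{27120}{58553}$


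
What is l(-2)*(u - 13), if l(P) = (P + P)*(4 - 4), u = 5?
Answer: 0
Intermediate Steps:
l(P) = 0 (l(P) = (2*P)*0 = 0)
l(-2)*(u - 13) = 0*(5 - 13) = 0*(-8) = 0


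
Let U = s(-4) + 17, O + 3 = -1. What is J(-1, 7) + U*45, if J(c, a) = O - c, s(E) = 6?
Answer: 1032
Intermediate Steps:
O = -4 (O = -3 - 1 = -4)
J(c, a) = -4 - c
U = 23 (U = 6 + 17 = 23)
J(-1, 7) + U*45 = (-4 - 1*(-1)) + 23*45 = (-4 + 1) + 1035 = -3 + 1035 = 1032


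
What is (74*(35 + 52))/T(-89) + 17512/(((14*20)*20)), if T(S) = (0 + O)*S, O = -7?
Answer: 119803/8900 ≈ 13.461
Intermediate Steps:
T(S) = -7*S (T(S) = (0 - 7)*S = -7*S)
(74*(35 + 52))/T(-89) + 17512/(((14*20)*20)) = (74*(35 + 52))/((-7*(-89))) + 17512/(((14*20)*20)) = (74*87)/623 + 17512/((280*20)) = 6438*(1/623) + 17512/5600 = 6438/623 + 17512*(1/5600) = 6438/623 + 2189/700 = 119803/8900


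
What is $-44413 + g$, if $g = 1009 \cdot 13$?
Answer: $-31296$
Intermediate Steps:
$g = 13117$
$-44413 + g = -44413 + 13117 = -31296$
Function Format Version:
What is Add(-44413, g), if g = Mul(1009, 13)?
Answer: -31296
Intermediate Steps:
g = 13117
Add(-44413, g) = Add(-44413, 13117) = -31296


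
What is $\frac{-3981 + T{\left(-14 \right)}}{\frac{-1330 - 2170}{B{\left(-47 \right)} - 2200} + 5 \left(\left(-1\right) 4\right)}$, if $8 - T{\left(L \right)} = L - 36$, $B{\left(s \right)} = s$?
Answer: $\frac{1259283}{5920} \approx 212.72$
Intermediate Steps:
$T{\left(L \right)} = 44 - L$ ($T{\left(L \right)} = 8 - \left(L - 36\right) = 8 - \left(-36 + L\right) = 44 - L$)
$\frac{-3981 + T{\left(-14 \right)}}{\frac{-1330 - 2170}{B{\left(-47 \right)} - 2200} + 5 \left(\left(-1\right) 4\right)} = \frac{-3981 + \left(44 - -14\right)}{\frac{-1330 - 2170}{-47 - 2200} + 5 \left(\left(-1\right) 4\right)} = \frac{-3981 + \left(44 + 14\right)}{- \frac{3500}{-2247} + 5 \left(-4\right)} = \frac{-3981 + 58}{\left(-3500\right) \left(- \frac{1}{2247}\right) - 20} = - \frac{3923}{\frac{500}{321} - 20} = - \frac{3923}{- \frac{5920}{321}} = \left(-3923\right) \left(- \frac{321}{5920}\right) = \frac{1259283}{5920}$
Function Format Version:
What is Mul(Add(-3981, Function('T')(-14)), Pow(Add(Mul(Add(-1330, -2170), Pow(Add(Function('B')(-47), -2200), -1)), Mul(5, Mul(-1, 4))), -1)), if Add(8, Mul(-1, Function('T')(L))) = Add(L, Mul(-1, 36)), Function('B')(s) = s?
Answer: Rational(1259283, 5920) ≈ 212.72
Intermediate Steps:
Function('T')(L) = Add(44, Mul(-1, L)) (Function('T')(L) = Add(8, Mul(-1, Add(L, Mul(-1, 36)))) = Add(8, Mul(-1, Add(L, -36))) = Add(8, Mul(-1, Add(-36, L))) = Add(8, Add(36, Mul(-1, L))) = Add(44, Mul(-1, L)))
Mul(Add(-3981, Function('T')(-14)), Pow(Add(Mul(Add(-1330, -2170), Pow(Add(Function('B')(-47), -2200), -1)), Mul(5, Mul(-1, 4))), -1)) = Mul(Add(-3981, Add(44, Mul(-1, -14))), Pow(Add(Mul(Add(-1330, -2170), Pow(Add(-47, -2200), -1)), Mul(5, Mul(-1, 4))), -1)) = Mul(Add(-3981, Add(44, 14)), Pow(Add(Mul(-3500, Pow(-2247, -1)), Mul(5, -4)), -1)) = Mul(Add(-3981, 58), Pow(Add(Mul(-3500, Rational(-1, 2247)), -20), -1)) = Mul(-3923, Pow(Add(Rational(500, 321), -20), -1)) = Mul(-3923, Pow(Rational(-5920, 321), -1)) = Mul(-3923, Rational(-321, 5920)) = Rational(1259283, 5920)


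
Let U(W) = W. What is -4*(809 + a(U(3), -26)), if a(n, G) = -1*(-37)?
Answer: -3384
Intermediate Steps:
a(n, G) = 37
-4*(809 + a(U(3), -26)) = -4*(809 + 37) = -4*846 = -3384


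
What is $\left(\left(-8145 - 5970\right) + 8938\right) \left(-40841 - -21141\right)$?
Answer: $101986900$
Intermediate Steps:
$\left(\left(-8145 - 5970\right) + 8938\right) \left(-40841 - -21141\right) = \left(-14115 + 8938\right) \left(-40841 + 21141\right) = \left(-5177\right) \left(-19700\right) = 101986900$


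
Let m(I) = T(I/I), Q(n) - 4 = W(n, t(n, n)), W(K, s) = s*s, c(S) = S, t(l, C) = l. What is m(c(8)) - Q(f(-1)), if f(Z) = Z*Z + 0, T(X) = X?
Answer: -4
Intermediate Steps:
W(K, s) = s**2
f(Z) = Z**2 (f(Z) = Z**2 + 0 = Z**2)
Q(n) = 4 + n**2
m(I) = 1 (m(I) = I/I = 1)
m(c(8)) - Q(f(-1)) = 1 - (4 + ((-1)**2)**2) = 1 - (4 + 1**2) = 1 - (4 + 1) = 1 - 1*5 = 1 - 5 = -4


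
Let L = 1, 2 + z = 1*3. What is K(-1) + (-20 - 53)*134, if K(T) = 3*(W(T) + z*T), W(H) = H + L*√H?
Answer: -9788 + 3*I ≈ -9788.0 + 3.0*I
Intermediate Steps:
z = 1 (z = -2 + 1*3 = -2 + 3 = 1)
W(H) = H + √H (W(H) = H + 1*√H = H + √H)
K(T) = 3*√T + 6*T (K(T) = 3*((T + √T) + 1*T) = 3*((T + √T) + T) = 3*(√T + 2*T) = 3*√T + 6*T)
K(-1) + (-20 - 53)*134 = (3*√(-1) + 6*(-1)) + (-20 - 53)*134 = (3*I - 6) - 73*134 = (-6 + 3*I) - 9782 = -9788 + 3*I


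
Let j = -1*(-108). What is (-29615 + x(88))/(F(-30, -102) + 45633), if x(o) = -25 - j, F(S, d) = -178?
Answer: -29748/45455 ≈ -0.65445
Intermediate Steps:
j = 108
x(o) = -133 (x(o) = -25 - 1*108 = -25 - 108 = -133)
(-29615 + x(88))/(F(-30, -102) + 45633) = (-29615 - 133)/(-178 + 45633) = -29748/45455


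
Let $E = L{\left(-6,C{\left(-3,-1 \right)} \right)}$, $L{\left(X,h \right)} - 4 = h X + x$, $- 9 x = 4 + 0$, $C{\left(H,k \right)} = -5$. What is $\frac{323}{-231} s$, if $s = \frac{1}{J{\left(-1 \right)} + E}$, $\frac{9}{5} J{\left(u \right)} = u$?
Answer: $- \frac{323}{7623} \approx -0.042372$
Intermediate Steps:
$J{\left(u \right)} = \frac{5 u}{9}$
$x = - \frac{4}{9}$ ($x = - \frac{4 + 0}{9} = \left(- \frac{1}{9}\right) 4 = - \frac{4}{9} \approx -0.44444$)
$L{\left(X,h \right)} = \frac{32}{9} + X h$ ($L{\left(X,h \right)} = 4 + \left(h X - \frac{4}{9}\right) = 4 + \left(X h - \frac{4}{9}\right) = 4 + \left(- \frac{4}{9} + X h\right) = \frac{32}{9} + X h$)
$E = \frac{302}{9}$ ($E = \frac{32}{9} - -30 = \frac{32}{9} + 30 = \frac{302}{9} \approx 33.556$)
$s = \frac{1}{33}$ ($s = \frac{1}{\frac{5}{9} \left(-1\right) + \frac{302}{9}} = \frac{1}{- \frac{5}{9} + \frac{302}{9}} = \frac{1}{33} \approx 0.030303$)
$\frac{323}{-231} s = \frac{323}{-231} \cdot \frac{1}{33} = 323 \left(- \frac{1}{231}\right) \frac{1}{33} = \left(- \frac{323}{231}\right) \frac{1}{33} = - \frac{323}{7623}$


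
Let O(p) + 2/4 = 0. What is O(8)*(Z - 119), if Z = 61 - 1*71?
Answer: 129/2 ≈ 64.500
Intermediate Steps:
O(p) = -½ (O(p) = -½ + 0 = -½)
Z = -10 (Z = 61 - 71 = -10)
O(8)*(Z - 119) = -(-10 - 119)/2 = -½*(-129) = 129/2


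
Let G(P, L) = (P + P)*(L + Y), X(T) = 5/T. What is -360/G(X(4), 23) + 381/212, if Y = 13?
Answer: -467/212 ≈ -2.2028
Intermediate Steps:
G(P, L) = 2*P*(13 + L) (G(P, L) = (P + P)*(L + 13) = (2*P)*(13 + L) = 2*P*(13 + L))
-360/G(X(4), 23) + 381/212 = -360*2/(5*(13 + 23)) + 381/212 = -360/(2*(5*(¼))*36) + 381*(1/212) = -360/(2*(5/4)*36) + 381/212 = -360/90 + 381/212 = -360*1/90 + 381/212 = -4 + 381/212 = -467/212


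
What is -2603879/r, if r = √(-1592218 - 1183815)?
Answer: 2603879*I*√2776033/2776033 ≈ 1562.8*I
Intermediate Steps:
r = I*√2776033 (r = √(-2776033) = I*√2776033 ≈ 1666.1*I)
-2603879/r = -2603879*(-I*√2776033/2776033) = -(-2603879)*I*√2776033/2776033 = 2603879*I*√2776033/2776033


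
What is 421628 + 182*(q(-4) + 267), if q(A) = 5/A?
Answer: 939989/2 ≈ 4.6999e+5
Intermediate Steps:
421628 + 182*(q(-4) + 267) = 421628 + 182*(5/(-4) + 267) = 421628 + 182*(5*(-¼) + 267) = 421628 + 182*(-5/4 + 267) = 421628 + 182*(1063/4) = 421628 + 96733/2 = 939989/2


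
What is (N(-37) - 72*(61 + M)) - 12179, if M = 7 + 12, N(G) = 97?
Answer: -17842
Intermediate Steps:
M = 19
(N(-37) - 72*(61 + M)) - 12179 = (97 - 72*(61 + 19)) - 12179 = (97 - 72*80) - 12179 = (97 - 5760) - 12179 = -5663 - 12179 = -17842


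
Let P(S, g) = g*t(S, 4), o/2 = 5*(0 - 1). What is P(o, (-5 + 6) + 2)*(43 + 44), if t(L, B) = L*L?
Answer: 26100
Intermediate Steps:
o = -10 (o = 2*(5*(0 - 1)) = 2*(5*(-1)) = 2*(-5) = -10)
t(L, B) = L**2
P(S, g) = g*S**2
P(o, (-5 + 6) + 2)*(43 + 44) = (((-5 + 6) + 2)*(-10)**2)*(43 + 44) = ((1 + 2)*100)*87 = (3*100)*87 = 300*87 = 26100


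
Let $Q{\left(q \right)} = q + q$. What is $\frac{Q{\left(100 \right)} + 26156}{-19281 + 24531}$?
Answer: $\frac{13178}{2625} \approx 5.0202$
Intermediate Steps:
$Q{\left(q \right)} = 2 q$
$\frac{Q{\left(100 \right)} + 26156}{-19281 + 24531} = \frac{2 \cdot 100 + 26156}{-19281 + 24531} = \frac{200 + 26156}{5250} = 26356 \cdot \frac{1}{5250} = \frac{13178}{2625}$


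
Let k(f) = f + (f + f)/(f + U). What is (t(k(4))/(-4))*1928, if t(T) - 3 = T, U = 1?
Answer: -20726/5 ≈ -4145.2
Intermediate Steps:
k(f) = f + 2*f/(1 + f) (k(f) = f + (f + f)/(f + 1) = f + (2*f)/(1 + f) = f + 2*f/(1 + f))
t(T) = 3 + T
(t(k(4))/(-4))*1928 = ((3 + 4*(3 + 4)/(1 + 4))/(-4))*1928 = ((3 + 4*7/5)*(-1/4))*1928 = ((3 + 4*(1/5)*7)*(-1/4))*1928 = ((3 + 28/5)*(-1/4))*1928 = ((43/5)*(-1/4))*1928 = -43/20*1928 = -20726/5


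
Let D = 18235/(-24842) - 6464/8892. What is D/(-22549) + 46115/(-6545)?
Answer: -11484749360272289/1630020075690006 ≈ -7.0458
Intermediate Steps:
D = -80681077/55223766 (D = 18235*(-1/24842) - 6464*1/8892 = -18235/24842 - 1616/2223 = -80681077/55223766 ≈ -1.4610)
D/(-22549) + 46115/(-6545) = -80681077/55223766/(-22549) + 46115/(-6545) = -80681077/55223766*(-1/22549) + 46115*(-1/6545) = 80681077/1245240699534 - 9223/1309 = -11484749360272289/1630020075690006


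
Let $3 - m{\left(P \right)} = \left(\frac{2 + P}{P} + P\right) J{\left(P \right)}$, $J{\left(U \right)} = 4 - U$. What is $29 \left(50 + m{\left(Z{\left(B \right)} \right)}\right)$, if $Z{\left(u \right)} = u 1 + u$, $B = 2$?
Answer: $1537$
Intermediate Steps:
$Z{\left(u \right)} = 2 u$ ($Z{\left(u \right)} = u + u = 2 u$)
$m{\left(P \right)} = 3 - \left(4 - P\right) \left(P + \frac{2 + P}{P}\right)$ ($m{\left(P \right)} = 3 - \left(\frac{2 + P}{P} + P\right) \left(4 - P\right) = 3 - \left(P + \frac{2 + P}{P}\right) \left(4 - P\right) = 3 - \left(4 - P\right) \left(P + \frac{2 + P}{P}\right)$)
$29 \left(50 + m{\left(Z{\left(B \right)} \right)}\right) = 29 \left(50 + \left(1 + \left(2 \cdot 2\right)^{2} - \frac{8}{2 \cdot 2} - 3 \cdot 2 \cdot 2\right)\right) = 29 \left(50 + \left(1 + 4^{2} - \frac{8}{4} - 12\right)\right) = 29 \left(50 + \left(1 + 16 - 2 - 12\right)\right) = 29 \left(50 + 3\right) = 29 \cdot 53 = 1537$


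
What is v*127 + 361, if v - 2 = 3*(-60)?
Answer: -22245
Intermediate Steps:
v = -178 (v = 2 + 3*(-60) = 2 - 180 = -178)
v*127 + 361 = -178*127 + 361 = -22606 + 361 = -22245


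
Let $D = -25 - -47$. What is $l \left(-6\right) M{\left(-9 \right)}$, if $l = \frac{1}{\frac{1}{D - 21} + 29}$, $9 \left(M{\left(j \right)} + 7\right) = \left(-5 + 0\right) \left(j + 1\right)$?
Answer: $\frac{23}{45} \approx 0.51111$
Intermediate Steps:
$D = 22$ ($D = -25 + 47 = 22$)
$M{\left(j \right)} = - \frac{68}{9} - \frac{5 j}{9}$ ($M{\left(j \right)} = -7 + \frac{\left(-5 + 0\right) \left(j + 1\right)}{9} = -7 + \frac{\left(-5\right) \left(1 + j\right)}{9} = -7 + \frac{-5 - 5 j}{9} = -7 - \left(\frac{5}{9} + \frac{5 j}{9}\right) = - \frac{68}{9} - \frac{5 j}{9}$)
$l = \frac{1}{30}$ ($l = \frac{1}{\frac{1}{22 - 21} + 29} = \frac{1}{1^{-1} + 29} = \frac{1}{1 + 29} = \frac{1}{30} \approx 0.033333$)
$l \left(-6\right) M{\left(-9 \right)} = \frac{1}{30} \left(-6\right) \left(- \frac{68}{9} - -5\right) = - \frac{- \frac{68}{9} + 5}{5} = \left(- \frac{1}{5}\right) \left(- \frac{23}{9}\right) = \frac{23}{45}$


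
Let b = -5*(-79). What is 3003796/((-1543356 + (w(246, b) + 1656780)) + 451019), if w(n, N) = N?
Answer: 1501898/282419 ≈ 5.3180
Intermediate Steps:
b = 395
3003796/((-1543356 + (w(246, b) + 1656780)) + 451019) = 3003796/((-1543356 + (395 + 1656780)) + 451019) = 3003796/((-1543356 + 1657175) + 451019) = 3003796/(113819 + 451019) = 3003796/564838 = 3003796*(1/564838) = 1501898/282419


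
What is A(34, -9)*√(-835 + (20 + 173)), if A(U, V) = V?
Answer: -9*I*√642 ≈ -228.04*I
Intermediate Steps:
A(34, -9)*√(-835 + (20 + 173)) = -9*√(-835 + (20 + 173)) = -9*√(-835 + 193) = -9*I*√642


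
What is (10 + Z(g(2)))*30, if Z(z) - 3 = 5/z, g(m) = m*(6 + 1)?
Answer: 2805/7 ≈ 400.71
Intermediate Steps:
g(m) = 7*m (g(m) = m*7 = 7*m)
Z(z) = 3 + 5/z
(10 + Z(g(2)))*30 = (10 + (3 + 5/((7*2))))*30 = (10 + (3 + 5/14))*30 = (10 + 47/14)*30 = (187/14)*30 = 2805/7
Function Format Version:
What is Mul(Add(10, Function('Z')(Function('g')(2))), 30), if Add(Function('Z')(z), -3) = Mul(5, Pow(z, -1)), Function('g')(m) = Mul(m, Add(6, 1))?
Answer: Rational(2805, 7) ≈ 400.71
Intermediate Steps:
Function('g')(m) = Mul(7, m) (Function('g')(m) = Mul(m, 7) = Mul(7, m))
Function('Z')(z) = Add(3, Mul(5, Pow(z, -1)))
Mul(Add(10, Function('Z')(Function('g')(2))), 30) = Mul(Add(10, Add(3, Mul(5, Pow(Mul(7, 2), -1)))), 30) = Mul(Add(10, Add(3, Mul(5, Pow(14, -1)))), 30) = Mul(Add(10, Add(3, Mul(5, Rational(1, 14)))), 30) = Mul(Add(10, Add(3, Rational(5, 14))), 30) = Mul(Add(10, Rational(47, 14)), 30) = Mul(Rational(187, 14), 30) = Rational(2805, 7)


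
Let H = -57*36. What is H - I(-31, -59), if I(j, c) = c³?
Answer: 203327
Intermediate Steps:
H = -2052
H - I(-31, -59) = -2052 - 1*(-59)³ = -2052 - 1*(-205379) = -2052 + 205379 = 203327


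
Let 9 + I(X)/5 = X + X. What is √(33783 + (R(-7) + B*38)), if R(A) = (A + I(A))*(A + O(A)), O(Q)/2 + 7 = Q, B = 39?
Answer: √39535 ≈ 198.83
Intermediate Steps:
I(X) = -45 + 10*X (I(X) = -45 + 5*(X + X) = -45 + 5*(2*X) = -45 + 10*X)
O(Q) = -14 + 2*Q
R(A) = (-45 + 11*A)*(-14 + 3*A) (R(A) = (A + (-45 + 10*A))*(A + (-14 + 2*A)) = (-45 + 11*A)*(-14 + 3*A))
√(33783 + (R(-7) + B*38)) = √(33783 + ((630 - 289*(-7) + 33*(-7)²) + 39*38)) = √(33783 + ((630 + 2023 + 33*49) + 1482)) = √(33783 + ((630 + 2023 + 1617) + 1482)) = √(33783 + (4270 + 1482)) = √(33783 + 5752) = √39535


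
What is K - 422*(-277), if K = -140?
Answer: 116754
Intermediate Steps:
K - 422*(-277) = -140 - 422*(-277) = -140 + 116894 = 116754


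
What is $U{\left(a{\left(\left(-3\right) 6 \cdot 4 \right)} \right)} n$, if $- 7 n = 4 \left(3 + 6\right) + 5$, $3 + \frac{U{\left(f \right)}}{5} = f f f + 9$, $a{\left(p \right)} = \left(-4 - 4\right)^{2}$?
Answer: $-7677250$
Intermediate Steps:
$a{\left(p \right)} = 64$ ($a{\left(p \right)} = \left(-8\right)^{2} = 64$)
$U{\left(f \right)} = 30 + 5 f^{3}$ ($U{\left(f \right)} = -15 + 5 \left(f f f + 9\right) = -15 + 5 \left(f^{2} f + 9\right) = -15 + 5 \left(f^{3} + 9\right) = -15 + 5 \left(9 + f^{3}\right) = -15 + \left(45 + 5 f^{3}\right) = 30 + 5 f^{3}$)
$n = - \frac{41}{7}$ ($n = - \frac{4 \left(3 + 6\right) + 5}{7} = - \frac{4 \cdot 9 + 5}{7} = - \frac{36 + 5}{7} = \left(- \frac{1}{7}\right) 41 = - \frac{41}{7} \approx -5.8571$)
$U{\left(a{\left(\left(-3\right) 6 \cdot 4 \right)} \right)} n = \left(30 + 5 \cdot 64^{3}\right) \left(- \frac{41}{7}\right) = \left(30 + 5 \cdot 262144\right) \left(- \frac{41}{7}\right) = \left(30 + 1310720\right) \left(- \frac{41}{7}\right) = 1310750 \left(- \frac{41}{7}\right) = -7677250$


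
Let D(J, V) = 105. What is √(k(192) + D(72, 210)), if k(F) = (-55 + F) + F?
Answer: √434 ≈ 20.833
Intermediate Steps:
k(F) = -55 + 2*F
√(k(192) + D(72, 210)) = √((-55 + 2*192) + 105) = √((-55 + 384) + 105) = √(329 + 105) = √434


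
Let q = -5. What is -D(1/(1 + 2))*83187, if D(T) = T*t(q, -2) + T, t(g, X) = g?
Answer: 110916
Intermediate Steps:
D(T) = -4*T (D(T) = T*(-5) + T = -5*T + T = -4*T)
-D(1/(1 + 2))*83187 = -(-4/(1 + 2))*83187 = -(-4/3)*83187 = -(-4*1/3)*83187 = -(-4)*83187/3 = -1*(-110916) = 110916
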